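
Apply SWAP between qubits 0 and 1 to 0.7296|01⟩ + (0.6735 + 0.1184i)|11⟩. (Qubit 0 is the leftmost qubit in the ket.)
0.7296|10⟩ + (0.6735 + 0.1184i)|11⟩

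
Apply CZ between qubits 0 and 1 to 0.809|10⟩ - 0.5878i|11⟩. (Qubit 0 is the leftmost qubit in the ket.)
0.809|10⟩ + 0.5878i|11⟩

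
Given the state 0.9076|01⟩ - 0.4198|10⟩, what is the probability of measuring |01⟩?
0.8237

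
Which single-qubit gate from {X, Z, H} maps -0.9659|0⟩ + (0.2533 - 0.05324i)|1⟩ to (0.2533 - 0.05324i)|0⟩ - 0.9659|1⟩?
X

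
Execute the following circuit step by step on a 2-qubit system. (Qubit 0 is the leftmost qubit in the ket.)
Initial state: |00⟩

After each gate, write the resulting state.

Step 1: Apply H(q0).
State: 1/√2|00⟩ + 1/√2|10⟩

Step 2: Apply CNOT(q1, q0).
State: 1/√2|00⟩ + 1/√2|10⟩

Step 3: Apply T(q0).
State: 1/√2|00⟩ + (1/2 + (1/2)i)|10⟩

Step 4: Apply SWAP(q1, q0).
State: 1/√2|00⟩ + (1/2 + (1/2)i)|01⟩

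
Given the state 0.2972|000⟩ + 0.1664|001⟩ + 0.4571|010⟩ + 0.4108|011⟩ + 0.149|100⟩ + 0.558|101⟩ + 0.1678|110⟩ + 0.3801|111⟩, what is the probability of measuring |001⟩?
0.02769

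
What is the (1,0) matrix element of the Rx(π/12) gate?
-0.1305i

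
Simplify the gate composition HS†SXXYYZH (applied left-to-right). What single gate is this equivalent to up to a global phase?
X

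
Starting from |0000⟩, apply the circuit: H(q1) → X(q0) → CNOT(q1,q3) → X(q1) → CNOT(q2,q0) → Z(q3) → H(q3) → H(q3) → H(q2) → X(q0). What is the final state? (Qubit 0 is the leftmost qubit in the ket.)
-1/2|0001⟩ - 1/2|0011⟩ + 1/2|0100⟩ + 1/2|0110⟩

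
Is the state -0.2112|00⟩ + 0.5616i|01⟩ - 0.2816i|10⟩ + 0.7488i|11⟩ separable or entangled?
Entangled

Writing the state as a|00⟩ + b|01⟩ + c|10⟩ + d|11⟩, it is a product state iff ad − bc = 0.
Here (a, b, c, d) = (-0.2112, 0.5616i, -0.2816i, 0.7488i): ad − bc = (-0.2112)(0.7488i) − (0.5616i)(-0.2816i) = (-0.1581 - 0.1581i) ≠ 0, so the state is entangled.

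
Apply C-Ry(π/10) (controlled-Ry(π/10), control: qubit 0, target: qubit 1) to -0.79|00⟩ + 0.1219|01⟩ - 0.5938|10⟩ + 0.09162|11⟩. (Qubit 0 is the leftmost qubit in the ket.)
-0.79|00⟩ + 0.1219|01⟩ - 0.6008|10⟩ - 0.002399|11⟩

C-Ry(π/10) leaves the control-|0⟩ kets |00⟩, |01⟩ unchanged and applies Ry(π/10) to qubit 1 on the control-|1⟩ pair (|10⟩, |11⟩).
Ry(π/10) = [[cos(θ/2), −sin(θ/2)], [sin(θ/2), cos(θ/2)]]; θ = π/10, cos(θ/2) ≈ 0.987688, sin(θ/2) ≈ 0.156434.
With a = amp(|10⟩) = -0.5938 and b = amp(|11⟩) = 0.09162:
new amp(|10⟩) = (0.987688)·a + (-0.156434)·b = -0.6008
new amp(|11⟩) = (0.156434)·a + (0.987688)·b = -0.002399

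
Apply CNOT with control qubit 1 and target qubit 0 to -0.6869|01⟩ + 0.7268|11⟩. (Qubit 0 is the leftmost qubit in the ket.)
0.7268|01⟩ - 0.6869|11⟩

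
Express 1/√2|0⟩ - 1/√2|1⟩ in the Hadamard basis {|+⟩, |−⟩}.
|−⟩

With |ψ⟩ = α|0⟩ + β|1⟩, the Hadamard-basis coefficients are ⟨+|ψ⟩ = (α + β)/√2 and ⟨−|ψ⟩ = (α − β)/√2.
Here α = 1/√2, β = -1/√2: (α + β)/√2 = 0, (α − β)/√2 = 1.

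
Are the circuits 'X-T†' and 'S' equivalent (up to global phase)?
No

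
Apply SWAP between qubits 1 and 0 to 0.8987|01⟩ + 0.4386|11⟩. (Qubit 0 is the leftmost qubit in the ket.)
0.8987|10⟩ + 0.4386|11⟩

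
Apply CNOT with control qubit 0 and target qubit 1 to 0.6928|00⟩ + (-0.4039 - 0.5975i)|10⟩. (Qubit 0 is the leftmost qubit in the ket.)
0.6928|00⟩ + (-0.4039 - 0.5975i)|11⟩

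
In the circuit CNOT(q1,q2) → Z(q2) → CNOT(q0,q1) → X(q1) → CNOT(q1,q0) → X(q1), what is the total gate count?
6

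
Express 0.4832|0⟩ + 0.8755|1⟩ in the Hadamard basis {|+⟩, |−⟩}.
0.9607|+⟩ - 0.2774|−⟩

With |ψ⟩ = α|0⟩ + β|1⟩, the Hadamard-basis coefficients are ⟨+|ψ⟩ = (α + β)/√2 and ⟨−|ψ⟩ = (α − β)/√2.
Here α = 0.4832, β = 0.8755: (α + β)/√2 = 0.9607, (α − β)/√2 = -0.2774.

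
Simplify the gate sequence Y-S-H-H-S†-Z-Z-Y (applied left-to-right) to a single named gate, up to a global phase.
I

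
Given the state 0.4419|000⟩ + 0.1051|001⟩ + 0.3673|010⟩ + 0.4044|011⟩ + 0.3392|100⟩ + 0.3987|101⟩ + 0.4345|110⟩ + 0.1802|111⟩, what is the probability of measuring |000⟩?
0.1953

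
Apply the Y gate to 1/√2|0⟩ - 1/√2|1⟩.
(1/√2)i|0⟩ + (1/√2)i|1⟩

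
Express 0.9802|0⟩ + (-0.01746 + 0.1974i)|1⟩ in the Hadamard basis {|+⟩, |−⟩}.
(0.6808 + 0.1396i)|+⟩ + (0.7055 - 0.1396i)|−⟩

With |ψ⟩ = α|0⟩ + β|1⟩, the Hadamard-basis coefficients are ⟨+|ψ⟩ = (α + β)/√2 and ⟨−|ψ⟩ = (α − β)/√2.
Here α = 0.9802, β = (-0.01746 + 0.1974i): (α + β)/√2 = (0.6808 + 0.1396i), (α − β)/√2 = (0.7055 - 0.1396i).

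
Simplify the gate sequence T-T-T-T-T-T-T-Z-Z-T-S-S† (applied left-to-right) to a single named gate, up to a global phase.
I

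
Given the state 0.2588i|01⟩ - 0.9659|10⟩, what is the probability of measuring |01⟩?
0.06698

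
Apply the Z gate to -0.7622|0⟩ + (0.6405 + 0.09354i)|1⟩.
-0.7622|0⟩ + (-0.6405 - 0.09354i)|1⟩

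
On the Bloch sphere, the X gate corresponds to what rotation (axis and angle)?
Rotation by π around the x-axis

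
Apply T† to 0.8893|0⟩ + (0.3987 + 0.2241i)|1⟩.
0.8893|0⟩ + (0.4404 - 0.1235i)|1⟩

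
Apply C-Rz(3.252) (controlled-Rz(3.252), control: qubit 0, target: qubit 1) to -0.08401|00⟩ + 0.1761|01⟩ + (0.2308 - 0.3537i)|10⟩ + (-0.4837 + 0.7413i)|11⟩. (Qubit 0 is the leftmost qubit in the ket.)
-0.08401|00⟩ + 0.1761|01⟩ + (-0.3659 - 0.2109i)|10⟩ + (-0.7135 - 0.5239i)|11⟩

C-Rz(3.252) leaves the control-|0⟩ kets |00⟩, |01⟩ unchanged and applies Rz(3.252) to qubit 1 on the control-|1⟩ pair (|10⟩, |11⟩).
Rz(3.252) = [[e^(−iθ/2), 0], [0, e^(iθ/2)]] with e^(±iθ/2) = cos(θ/2) ± i·sin(θ/2); θ = 3.252, cos(θ/2) ≈ -0.0551756, sin(θ/2) ≈ 0.998477.
With a = amp(|10⟩) = (0.2308 - 0.3537i) and b = amp(|11⟩) = (-0.4837 + 0.7413i):
new amp(|10⟩) = (-0.0551756 - 0.998477i)·a = (-0.3659 - 0.2109i)
new amp(|11⟩) = (-0.0551756 + 0.998477i)·b = (-0.7135 - 0.5239i)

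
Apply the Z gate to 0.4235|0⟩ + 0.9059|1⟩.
0.4235|0⟩ - 0.9059|1⟩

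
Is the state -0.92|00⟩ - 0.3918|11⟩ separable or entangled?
Entangled

Writing the state as a|00⟩ + b|01⟩ + c|10⟩ + d|11⟩, it is a product state iff ad − bc = 0.
Here (a, b, c, d) = (-0.92, 0, 0, -0.3918): ad − bc = (-0.92)(-0.3918) − (0)(0) = 0.3605 ≠ 0, so the state is entangled.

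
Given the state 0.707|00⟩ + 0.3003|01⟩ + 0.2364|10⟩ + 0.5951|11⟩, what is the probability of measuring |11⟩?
0.3541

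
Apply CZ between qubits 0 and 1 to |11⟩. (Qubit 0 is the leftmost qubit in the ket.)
-|11⟩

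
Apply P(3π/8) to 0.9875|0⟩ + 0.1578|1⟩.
0.9875|0⟩ + (0.06039 + 0.1458i)|1⟩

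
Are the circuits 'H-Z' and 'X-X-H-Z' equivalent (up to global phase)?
Yes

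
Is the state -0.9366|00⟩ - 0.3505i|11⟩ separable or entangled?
Entangled

Writing the state as a|00⟩ + b|01⟩ + c|10⟩ + d|11⟩, it is a product state iff ad − bc = 0.
Here (a, b, c, d) = (-0.9366, 0, 0, -0.3505i): ad − bc = (-0.9366)(-0.3505i) − (0)(0) = 0.3283i ≠ 0, so the state is entangled.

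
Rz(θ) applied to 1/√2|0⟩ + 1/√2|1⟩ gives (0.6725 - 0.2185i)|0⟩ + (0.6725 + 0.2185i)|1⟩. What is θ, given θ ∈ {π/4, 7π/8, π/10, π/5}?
π/5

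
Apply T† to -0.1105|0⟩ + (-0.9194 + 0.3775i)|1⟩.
-0.1105|0⟩ + (-0.3832 + 0.917i)|1⟩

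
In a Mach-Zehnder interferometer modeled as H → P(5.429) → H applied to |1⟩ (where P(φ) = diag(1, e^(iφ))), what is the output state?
(0.1716 + 0.377i)|0⟩ + (0.8284 - 0.377i)|1⟩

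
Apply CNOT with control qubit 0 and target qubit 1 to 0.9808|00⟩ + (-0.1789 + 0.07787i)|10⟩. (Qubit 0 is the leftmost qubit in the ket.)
0.9808|00⟩ + (-0.1789 + 0.07787i)|11⟩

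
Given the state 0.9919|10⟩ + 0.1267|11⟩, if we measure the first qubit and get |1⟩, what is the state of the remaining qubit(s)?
0.9919|0⟩ + 0.1267|1⟩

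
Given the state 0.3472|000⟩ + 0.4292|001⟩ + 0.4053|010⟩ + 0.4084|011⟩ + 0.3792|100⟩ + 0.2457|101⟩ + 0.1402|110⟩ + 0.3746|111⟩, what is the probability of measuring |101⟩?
0.06037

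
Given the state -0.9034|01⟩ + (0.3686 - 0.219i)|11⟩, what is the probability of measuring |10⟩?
0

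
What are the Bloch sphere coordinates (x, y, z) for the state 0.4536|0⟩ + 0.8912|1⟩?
(0.8085, 0, -0.5885)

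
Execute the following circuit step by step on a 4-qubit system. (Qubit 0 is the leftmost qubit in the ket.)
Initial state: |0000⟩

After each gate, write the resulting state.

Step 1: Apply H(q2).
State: 1/√2|0000⟩ + 1/√2|0010⟩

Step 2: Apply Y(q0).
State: (1/√2)i|1000⟩ + (1/√2)i|1010⟩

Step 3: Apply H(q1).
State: (1/2)i|1000⟩ + (1/2)i|1010⟩ + (1/2)i|1100⟩ + (1/2)i|1110⟩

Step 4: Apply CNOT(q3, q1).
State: (1/2)i|1000⟩ + (1/2)i|1010⟩ + (1/2)i|1100⟩ + (1/2)i|1110⟩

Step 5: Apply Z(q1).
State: (1/2)i|1000⟩ + (1/2)i|1010⟩ - (1/2)i|1100⟩ - (1/2)i|1110⟩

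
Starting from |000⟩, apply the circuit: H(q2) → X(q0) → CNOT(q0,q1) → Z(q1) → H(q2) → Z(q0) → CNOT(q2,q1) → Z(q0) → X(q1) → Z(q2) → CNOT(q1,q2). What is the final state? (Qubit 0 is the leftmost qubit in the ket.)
-|100⟩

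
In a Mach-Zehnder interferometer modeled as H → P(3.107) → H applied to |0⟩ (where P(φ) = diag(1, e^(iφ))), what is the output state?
(0.0002991 + 0.01729i)|0⟩ + (0.9997 - 0.01729i)|1⟩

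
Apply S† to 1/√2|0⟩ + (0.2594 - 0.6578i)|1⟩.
1/√2|0⟩ + (-0.6578 - 0.2594i)|1⟩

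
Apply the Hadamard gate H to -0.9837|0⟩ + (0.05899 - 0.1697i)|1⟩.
(-0.6539 - 0.12i)|0⟩ + (-0.7373 + 0.12i)|1⟩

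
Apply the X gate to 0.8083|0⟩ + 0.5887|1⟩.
0.5887|0⟩ + 0.8083|1⟩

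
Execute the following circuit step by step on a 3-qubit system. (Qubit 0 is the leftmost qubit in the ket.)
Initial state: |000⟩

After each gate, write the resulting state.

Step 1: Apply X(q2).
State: |001⟩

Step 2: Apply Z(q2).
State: -|001⟩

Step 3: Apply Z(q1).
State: -|001⟩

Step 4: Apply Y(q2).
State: i|000⟩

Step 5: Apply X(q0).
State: i|100⟩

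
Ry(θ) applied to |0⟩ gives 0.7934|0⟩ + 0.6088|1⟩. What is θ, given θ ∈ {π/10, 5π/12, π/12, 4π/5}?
5π/12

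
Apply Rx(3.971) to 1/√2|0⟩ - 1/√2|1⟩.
(-0.2849 + 0.6472i)|0⟩ + (0.2849 - 0.6472i)|1⟩

Rx(3.971) = [[cos(θ/2), −i·sin(θ/2)], [−i·sin(θ/2), cos(θ/2)]]; θ = 3.971, cos(θ/2) ≈ -0.402919, sin(θ/2) ≈ 0.915236.
With a = amp(|0⟩) = 1/√2 and b = amp(|1⟩) = -1/√2:
new amp(|0⟩) = (-0.402919)·a + (-0.915236i)·b = (-0.2849 + 0.6472i)
new amp(|1⟩) = (-0.915236i)·a + (-0.402919)·b = (0.2849 - 0.6472i)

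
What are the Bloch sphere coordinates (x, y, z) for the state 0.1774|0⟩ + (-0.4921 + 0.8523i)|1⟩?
(-0.1746, 0.3024, -0.9371)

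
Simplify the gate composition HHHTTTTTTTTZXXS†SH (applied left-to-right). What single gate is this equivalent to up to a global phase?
X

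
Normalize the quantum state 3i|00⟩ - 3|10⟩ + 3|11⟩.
(1/√3)i|00⟩ - 1/√3|10⟩ + 1/√3|11⟩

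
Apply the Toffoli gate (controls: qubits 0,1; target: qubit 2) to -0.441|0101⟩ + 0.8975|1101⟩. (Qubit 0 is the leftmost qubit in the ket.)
-0.441|0101⟩ + 0.8975|1111⟩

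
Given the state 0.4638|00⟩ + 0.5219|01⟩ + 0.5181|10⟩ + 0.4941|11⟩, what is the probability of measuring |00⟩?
0.2151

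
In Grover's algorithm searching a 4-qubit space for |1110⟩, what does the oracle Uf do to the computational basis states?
Uf|x⟩ = -|x⟩ if x = 1110, else |x⟩ (phase flip on target)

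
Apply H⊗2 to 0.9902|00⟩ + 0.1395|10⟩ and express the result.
0.5649|00⟩ + 0.5649|01⟩ + 0.4254|10⟩ + 0.4254|11⟩

H⊗2 gives amp(|y⟩) = (1/2) Σ_x (−1)^(x·y) amp(|x⟩), where x·y is the number of positions in which both x and y have a 1.
|00⟩: (0.9902 + 0.1395)/2 = 0.5649
|01⟩: (0.9902 + 0.1395)/2 = 0.5649
|10⟩: (0.9902 - 0.1395)/2 = 0.4254
|11⟩: (0.9902 - 0.1395)/2 = 0.4254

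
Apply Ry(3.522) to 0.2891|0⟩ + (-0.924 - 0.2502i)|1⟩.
(0.8527 + 0.2457i)|0⟩ + (0.4586 + 0.0473i)|1⟩

Ry(3.522) = [[cos(θ/2), −sin(θ/2)], [sin(θ/2), cos(θ/2)]]; θ = 3.522, cos(θ/2) ≈ -0.189059, sin(θ/2) ≈ 0.981966.
With a = amp(|0⟩) = 0.2891 and b = amp(|1⟩) = (-0.924 - 0.2502i):
new amp(|0⟩) = (-0.189059)·a + (-0.981966)·b = (0.8527 + 0.2457i)
new amp(|1⟩) = (0.981966)·a + (-0.189059)·b = (0.4586 + 0.0473i)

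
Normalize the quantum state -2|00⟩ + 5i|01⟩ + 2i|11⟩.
-0.3482|00⟩ + 0.8704i|01⟩ + 0.3482i|11⟩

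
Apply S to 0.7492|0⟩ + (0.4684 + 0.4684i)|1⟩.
0.7492|0⟩ + (-0.4684 + 0.4684i)|1⟩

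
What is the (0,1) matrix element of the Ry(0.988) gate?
-0.4742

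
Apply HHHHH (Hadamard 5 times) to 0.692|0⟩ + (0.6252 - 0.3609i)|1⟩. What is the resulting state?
(0.9314 - 0.2552i)|0⟩ + (0.04723 + 0.2552i)|1⟩

H² = I, so H^5 = H: a single Hadamard. With (a, b) = (0.692, (0.6252 - 0.3609i)), H gives ((a + b)/√2, (a − b)/√2) = ((0.9314 - 0.2552i), (0.04723 + 0.2552i)).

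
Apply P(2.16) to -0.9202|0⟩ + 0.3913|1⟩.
-0.9202|0⟩ + (-0.2174 + 0.3253i)|1⟩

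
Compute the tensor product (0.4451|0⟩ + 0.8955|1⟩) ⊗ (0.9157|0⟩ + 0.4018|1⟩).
0.4076|00⟩ + 0.1788|01⟩ + 0.82|10⟩ + 0.3598|11⟩

amp(|b₁b₂…⟩) = product of the factor amplitudes for bits b₁, b₂, …; only kets whose every factor amplitude is nonzero survive.
|00⟩: (0.4451)(0.9157) = 0.4076
|01⟩: (0.4451)(0.4018) = 0.1788
|10⟩: (0.8955)(0.9157) = 0.82
|11⟩: (0.8955)(0.4018) = 0.3598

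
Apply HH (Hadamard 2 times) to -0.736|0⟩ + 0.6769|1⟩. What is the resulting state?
-0.736|0⟩ + 0.6769|1⟩

H² = I, so an even number of Hadamards cancels: H^2 = I and the state is unchanged.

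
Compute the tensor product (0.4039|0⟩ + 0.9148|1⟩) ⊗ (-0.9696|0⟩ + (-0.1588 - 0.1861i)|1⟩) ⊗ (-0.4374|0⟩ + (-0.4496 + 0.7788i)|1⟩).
0.1713|000⟩ + (0.1761 - 0.305i)|001⟩ + (0.02805 + 0.03288i)|010⟩ + (0.08738 - 0.01616i)|011⟩ + 0.388|100⟩ + (0.3988 - 0.6908i)|101⟩ + (0.06354 + 0.07446i)|110⟩ + (0.1979 - 0.03659i)|111⟩

amp(|b₁b₂…⟩) = product of the factor amplitudes for bits b₁, b₂, …; only kets whose every factor amplitude is nonzero survive.
|000⟩: (0.4039)(-0.9696)(-0.4374) = 0.1713
|001⟩: (0.4039)(-0.9696)(-0.4496 + 0.7788i) = (0.1761 - 0.305i)
|010⟩: (0.4039)(-0.1588 - 0.1861i)(-0.4374) = (0.02805 + 0.03288i)
|011⟩: (0.4039)(-0.1588 - 0.1861i)(-0.4496 + 0.7788i) = (0.08738 - 0.01616i)
|100⟩: (0.9148)(-0.9696)(-0.4374) = 0.388
|101⟩: (0.9148)(-0.9696)(-0.4496 + 0.7788i) = (0.3988 - 0.6908i)
|110⟩: (0.9148)(-0.1588 - 0.1861i)(-0.4374) = (0.06354 + 0.07446i)
|111⟩: (0.9148)(-0.1588 - 0.1861i)(-0.4496 + 0.7788i) = (0.1979 - 0.03659i)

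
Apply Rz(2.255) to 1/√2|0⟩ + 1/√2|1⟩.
(0.3033 - 0.6388i)|0⟩ + (0.3033 + 0.6388i)|1⟩

Rz(2.255) = [[e^(−iθ/2), 0], [0, e^(iθ/2)]] with e^(±iθ/2) = cos(θ/2) ± i·sin(θ/2); θ = 2.255, cos(θ/2) ≈ 0.42892, sin(θ/2) ≈ 0.903343.
With a = amp(|0⟩) = 1/√2 and b = amp(|1⟩) = 1/√2:
new amp(|0⟩) = (0.42892 - 0.903343i)·a = (0.3033 - 0.6388i)
new amp(|1⟩) = (0.42892 + 0.903343i)·b = (0.3033 + 0.6388i)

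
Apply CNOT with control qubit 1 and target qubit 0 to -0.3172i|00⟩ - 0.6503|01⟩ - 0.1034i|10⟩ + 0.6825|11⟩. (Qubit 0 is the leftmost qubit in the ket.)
-0.3172i|00⟩ + 0.6825|01⟩ - 0.1034i|10⟩ - 0.6503|11⟩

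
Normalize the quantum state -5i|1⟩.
-i|1⟩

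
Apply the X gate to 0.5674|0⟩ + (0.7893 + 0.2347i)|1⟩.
(0.7893 + 0.2347i)|0⟩ + 0.5674|1⟩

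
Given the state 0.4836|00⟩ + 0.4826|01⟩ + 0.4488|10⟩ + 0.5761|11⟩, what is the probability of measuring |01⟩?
0.2329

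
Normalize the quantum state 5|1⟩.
|1⟩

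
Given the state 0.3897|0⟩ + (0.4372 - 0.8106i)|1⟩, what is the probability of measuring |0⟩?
0.1519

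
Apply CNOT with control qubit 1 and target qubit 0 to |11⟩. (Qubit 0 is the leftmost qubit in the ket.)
|01⟩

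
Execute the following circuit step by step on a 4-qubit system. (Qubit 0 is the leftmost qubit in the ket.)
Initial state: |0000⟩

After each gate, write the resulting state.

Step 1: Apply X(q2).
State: |0010⟩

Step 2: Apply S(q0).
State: |0010⟩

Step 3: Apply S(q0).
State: |0010⟩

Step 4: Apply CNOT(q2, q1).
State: |0110⟩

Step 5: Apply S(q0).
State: |0110⟩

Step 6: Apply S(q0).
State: |0110⟩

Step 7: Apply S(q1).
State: i|0110⟩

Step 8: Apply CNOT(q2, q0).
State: i|1110⟩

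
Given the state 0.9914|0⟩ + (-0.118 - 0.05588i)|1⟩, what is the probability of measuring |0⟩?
0.9829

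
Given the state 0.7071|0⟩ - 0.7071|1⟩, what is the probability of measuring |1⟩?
0.5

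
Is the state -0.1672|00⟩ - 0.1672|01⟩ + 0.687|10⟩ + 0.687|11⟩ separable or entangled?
Separable

Writing the state as a|00⟩ + b|01⟩ + c|10⟩ + d|11⟩, it is a product state iff ad − bc = 0.
Here (a, b, c, d) = (-0.1672, -0.1672, 0.687, 0.687): ad − bc = (-0.1672)(0.687) − (-0.1672)(0.687) = 0, so the state is separable.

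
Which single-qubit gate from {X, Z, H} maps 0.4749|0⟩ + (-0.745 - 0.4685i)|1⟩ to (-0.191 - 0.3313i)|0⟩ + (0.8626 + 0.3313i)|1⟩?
H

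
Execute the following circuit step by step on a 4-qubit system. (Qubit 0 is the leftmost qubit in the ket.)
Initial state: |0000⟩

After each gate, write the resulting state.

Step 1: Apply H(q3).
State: 1/√2|0000⟩ + 1/√2|0001⟩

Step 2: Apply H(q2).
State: 1/2|0000⟩ + 1/2|0001⟩ + 1/2|0010⟩ + 1/2|0011⟩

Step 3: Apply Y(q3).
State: -(1/2)i|0000⟩ + (1/2)i|0001⟩ - (1/2)i|0010⟩ + (1/2)i|0011⟩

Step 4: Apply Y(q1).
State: 1/2|0100⟩ - 1/2|0101⟩ + 1/2|0110⟩ - 1/2|0111⟩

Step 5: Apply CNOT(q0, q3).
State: 1/2|0100⟩ - 1/2|0101⟩ + 1/2|0110⟩ - 1/2|0111⟩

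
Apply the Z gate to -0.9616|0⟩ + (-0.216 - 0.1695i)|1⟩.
-0.9616|0⟩ + (0.216 + 0.1695i)|1⟩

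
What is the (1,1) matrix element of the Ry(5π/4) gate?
-0.3827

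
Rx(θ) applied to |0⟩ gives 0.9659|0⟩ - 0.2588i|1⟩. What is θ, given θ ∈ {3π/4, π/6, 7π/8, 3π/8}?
π/6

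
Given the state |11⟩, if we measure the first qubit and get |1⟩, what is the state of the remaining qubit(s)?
|1⟩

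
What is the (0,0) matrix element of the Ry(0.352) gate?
0.9846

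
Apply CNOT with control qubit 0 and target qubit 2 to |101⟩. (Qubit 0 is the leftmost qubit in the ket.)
|100⟩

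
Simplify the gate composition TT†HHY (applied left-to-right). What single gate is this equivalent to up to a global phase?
Y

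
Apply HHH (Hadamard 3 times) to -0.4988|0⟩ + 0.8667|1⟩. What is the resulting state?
0.2601|0⟩ - 0.9656|1⟩

H² = I, so H^3 = H: a single Hadamard. With (a, b) = (-0.4988, 0.8667), H gives ((a + b)/√2, (a − b)/√2) = (0.2601, -0.9656).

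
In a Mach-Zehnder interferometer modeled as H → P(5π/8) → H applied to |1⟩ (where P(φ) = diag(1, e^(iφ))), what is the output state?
(0.6913 - 0.4619i)|0⟩ + (0.3087 + 0.4619i)|1⟩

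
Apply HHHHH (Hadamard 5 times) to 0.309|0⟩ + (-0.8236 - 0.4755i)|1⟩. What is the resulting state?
(-0.3639 - 0.3362i)|0⟩ + (0.8009 + 0.3362i)|1⟩

H² = I, so H^5 = H: a single Hadamard. With (a, b) = (0.309, (-0.8236 - 0.4755i)), H gives ((a + b)/√2, (a − b)/√2) = ((-0.3639 - 0.3362i), (0.8009 + 0.3362i)).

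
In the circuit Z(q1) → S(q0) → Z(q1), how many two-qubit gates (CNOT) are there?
0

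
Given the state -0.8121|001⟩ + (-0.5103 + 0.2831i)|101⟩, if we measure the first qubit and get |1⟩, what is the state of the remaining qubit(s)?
(-0.8744 + 0.4851i)|01⟩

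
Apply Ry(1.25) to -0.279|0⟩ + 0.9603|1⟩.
-0.7881|0⟩ + 0.6155|1⟩

Ry(1.25) = [[cos(θ/2), −sin(θ/2)], [sin(θ/2), cos(θ/2)]]; θ = 1.25, cos(θ/2) ≈ 0.810963, sin(θ/2) ≈ 0.585097.
With a = amp(|0⟩) = -0.279 and b = amp(|1⟩) = 0.9603:
new amp(|0⟩) = (0.810963)·a + (-0.585097)·b = -0.7881
new amp(|1⟩) = (0.585097)·a + (0.810963)·b = 0.6155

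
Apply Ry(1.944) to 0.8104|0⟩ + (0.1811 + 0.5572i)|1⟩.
(0.3072 - 0.4603i)|0⟩ + (0.7715 + 0.3141i)|1⟩

Ry(1.944) = [[cos(θ/2), −sin(θ/2)], [sin(θ/2), cos(θ/2)]]; θ = 1.944, cos(θ/2) ≈ 0.563649, sin(θ/2) ≈ 0.826015.
With a = amp(|0⟩) = 0.8104 and b = amp(|1⟩) = (0.1811 + 0.5572i):
new amp(|0⟩) = (0.563649)·a + (-0.826015)·b = (0.3072 - 0.4603i)
new amp(|1⟩) = (0.826015)·a + (0.563649)·b = (0.7715 + 0.3141i)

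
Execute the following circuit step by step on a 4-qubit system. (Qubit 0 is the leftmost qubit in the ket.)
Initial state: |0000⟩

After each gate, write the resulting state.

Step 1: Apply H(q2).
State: 1/√2|0000⟩ + 1/√2|0010⟩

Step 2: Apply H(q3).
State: 1/2|0000⟩ + 1/2|0001⟩ + 1/2|0010⟩ + 1/2|0011⟩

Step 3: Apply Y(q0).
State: (1/2)i|1000⟩ + (1/2)i|1001⟩ + (1/2)i|1010⟩ + (1/2)i|1011⟩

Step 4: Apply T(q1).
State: (1/2)i|1000⟩ + (1/2)i|1001⟩ + (1/2)i|1010⟩ + (1/2)i|1011⟩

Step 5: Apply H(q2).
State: (1/√2)i|1000⟩ + (1/√2)i|1001⟩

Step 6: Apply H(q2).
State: (1/2)i|1000⟩ + (1/2)i|1001⟩ + (1/2)i|1010⟩ + (1/2)i|1011⟩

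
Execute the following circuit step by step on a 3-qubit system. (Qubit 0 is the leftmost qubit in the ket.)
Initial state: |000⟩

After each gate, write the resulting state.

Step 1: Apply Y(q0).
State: i|100⟩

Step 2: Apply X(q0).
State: i|000⟩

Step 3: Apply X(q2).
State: i|001⟩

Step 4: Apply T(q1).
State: i|001⟩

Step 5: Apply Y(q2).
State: |000⟩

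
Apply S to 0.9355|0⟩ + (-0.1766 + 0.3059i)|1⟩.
0.9355|0⟩ + (-0.3059 - 0.1766i)|1⟩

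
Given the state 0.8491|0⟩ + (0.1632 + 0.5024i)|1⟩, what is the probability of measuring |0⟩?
0.721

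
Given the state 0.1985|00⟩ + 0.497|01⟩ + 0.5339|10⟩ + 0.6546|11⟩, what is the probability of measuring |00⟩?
0.0394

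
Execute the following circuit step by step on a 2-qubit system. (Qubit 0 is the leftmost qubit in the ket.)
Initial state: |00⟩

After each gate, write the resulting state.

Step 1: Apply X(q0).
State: |10⟩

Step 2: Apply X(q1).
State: |11⟩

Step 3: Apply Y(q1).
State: -i|10⟩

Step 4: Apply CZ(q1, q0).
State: -i|10⟩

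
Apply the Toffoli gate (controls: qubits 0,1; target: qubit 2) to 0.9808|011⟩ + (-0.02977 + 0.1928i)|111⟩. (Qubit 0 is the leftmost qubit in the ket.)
0.9808|011⟩ + (-0.02977 + 0.1928i)|110⟩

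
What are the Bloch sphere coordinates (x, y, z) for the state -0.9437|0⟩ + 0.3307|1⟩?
(-0.6242, 0, 0.7812)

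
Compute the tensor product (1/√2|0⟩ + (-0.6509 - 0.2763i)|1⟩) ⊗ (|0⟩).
1/√2|00⟩ + (-0.6509 - 0.2763i)|10⟩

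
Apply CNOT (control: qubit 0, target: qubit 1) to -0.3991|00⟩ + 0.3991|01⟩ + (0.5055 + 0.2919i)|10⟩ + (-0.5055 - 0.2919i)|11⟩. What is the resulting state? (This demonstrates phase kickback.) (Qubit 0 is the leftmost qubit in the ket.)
-0.3991|00⟩ + 0.3991|01⟩ + (-0.5055 - 0.2919i)|10⟩ + (0.5055 + 0.2919i)|11⟩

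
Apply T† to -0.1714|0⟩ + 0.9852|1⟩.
-0.1714|0⟩ + (0.6966 - 0.6966i)|1⟩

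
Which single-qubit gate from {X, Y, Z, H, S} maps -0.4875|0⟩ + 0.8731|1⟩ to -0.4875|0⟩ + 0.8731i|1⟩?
S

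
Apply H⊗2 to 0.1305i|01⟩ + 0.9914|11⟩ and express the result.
(0.4957 + 0.06525i)|00⟩ + (-0.4957 - 0.06525i)|01⟩ + (-0.4957 + 0.06525i)|10⟩ + (0.4957 - 0.06525i)|11⟩

H⊗2 gives amp(|y⟩) = (1/2) Σ_x (−1)^(x·y) amp(|x⟩), where x·y is the number of positions in which both x and y have a 1.
|00⟩: (0.1305i + 0.9914)/2 = (0.4957 + 0.06525i)
|01⟩: (-0.1305i - 0.9914)/2 = (-0.4957 - 0.06525i)
|10⟩: (0.1305i - 0.9914)/2 = (-0.4957 + 0.06525i)
|11⟩: (-0.1305i + 0.9914)/2 = (0.4957 - 0.06525i)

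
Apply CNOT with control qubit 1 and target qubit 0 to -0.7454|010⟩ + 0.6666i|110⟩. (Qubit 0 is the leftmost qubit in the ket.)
0.6666i|010⟩ - 0.7454|110⟩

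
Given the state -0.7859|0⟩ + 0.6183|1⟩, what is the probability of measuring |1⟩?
0.3823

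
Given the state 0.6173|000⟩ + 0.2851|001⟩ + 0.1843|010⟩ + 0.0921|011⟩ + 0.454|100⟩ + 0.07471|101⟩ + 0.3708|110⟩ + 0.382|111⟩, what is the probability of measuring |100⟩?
0.2061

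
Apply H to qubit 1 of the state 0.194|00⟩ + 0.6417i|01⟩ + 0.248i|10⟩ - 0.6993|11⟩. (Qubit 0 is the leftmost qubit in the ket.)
(0.1372 + 0.4538i)|00⟩ + (0.1372 - 0.4538i)|01⟩ + (-0.4945 + 0.1754i)|10⟩ + (0.4945 + 0.1754i)|11⟩

H on qubit 1 mixes each pair of kets that differ only in qubit 1: amplitudes (a, b) of (|…0…⟩, |…1…⟩) become ((a + b)/√2, (a − b)/√2). Kets absent from the input have amplitude 0.
(|00⟩, |01⟩): (a, b) = (0.194, 0.6417i) → ((0.1372 + 0.4538i), (0.1372 - 0.4538i))
(|10⟩, |11⟩): (a, b) = (0.248i, -0.6993) → ((-0.4945 + 0.1754i), (0.4945 + 0.1754i))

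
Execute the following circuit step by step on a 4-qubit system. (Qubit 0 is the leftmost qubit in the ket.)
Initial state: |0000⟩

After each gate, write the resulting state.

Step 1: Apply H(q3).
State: 1/√2|0000⟩ + 1/√2|0001⟩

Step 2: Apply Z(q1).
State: 1/√2|0000⟩ + 1/√2|0001⟩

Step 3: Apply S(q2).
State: 1/√2|0000⟩ + 1/√2|0001⟩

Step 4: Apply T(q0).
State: 1/√2|0000⟩ + 1/√2|0001⟩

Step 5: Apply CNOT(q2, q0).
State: 1/√2|0000⟩ + 1/√2|0001⟩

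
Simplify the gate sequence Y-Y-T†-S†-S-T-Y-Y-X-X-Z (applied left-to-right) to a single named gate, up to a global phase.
Z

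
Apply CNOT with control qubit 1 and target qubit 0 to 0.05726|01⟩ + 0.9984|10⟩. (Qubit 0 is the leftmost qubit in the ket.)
0.9984|10⟩ + 0.05726|11⟩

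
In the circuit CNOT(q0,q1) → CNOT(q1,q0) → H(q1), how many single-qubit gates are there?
1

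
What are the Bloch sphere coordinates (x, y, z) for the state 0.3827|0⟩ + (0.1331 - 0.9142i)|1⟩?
(0.1019, -0.6997, -0.707)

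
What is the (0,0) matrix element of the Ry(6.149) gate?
-0.9978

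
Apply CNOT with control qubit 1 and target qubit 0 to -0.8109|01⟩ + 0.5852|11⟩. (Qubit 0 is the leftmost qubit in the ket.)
0.5852|01⟩ - 0.8109|11⟩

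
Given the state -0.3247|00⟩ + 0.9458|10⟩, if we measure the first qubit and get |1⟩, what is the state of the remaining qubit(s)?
|0⟩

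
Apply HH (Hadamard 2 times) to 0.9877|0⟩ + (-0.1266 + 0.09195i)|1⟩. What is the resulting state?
0.9877|0⟩ + (-0.1266 + 0.09195i)|1⟩

H² = I, so an even number of Hadamards cancels: H^2 = I and the state is unchanged.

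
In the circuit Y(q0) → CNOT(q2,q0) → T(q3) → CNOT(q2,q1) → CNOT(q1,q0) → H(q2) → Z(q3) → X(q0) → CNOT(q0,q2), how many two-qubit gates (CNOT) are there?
4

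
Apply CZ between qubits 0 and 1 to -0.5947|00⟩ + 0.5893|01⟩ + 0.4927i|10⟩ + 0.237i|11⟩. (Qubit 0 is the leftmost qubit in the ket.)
-0.5947|00⟩ + 0.5893|01⟩ + 0.4927i|10⟩ - 0.237i|11⟩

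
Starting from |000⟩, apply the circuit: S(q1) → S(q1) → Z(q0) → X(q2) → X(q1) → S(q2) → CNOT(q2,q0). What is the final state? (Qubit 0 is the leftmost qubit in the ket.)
i|111⟩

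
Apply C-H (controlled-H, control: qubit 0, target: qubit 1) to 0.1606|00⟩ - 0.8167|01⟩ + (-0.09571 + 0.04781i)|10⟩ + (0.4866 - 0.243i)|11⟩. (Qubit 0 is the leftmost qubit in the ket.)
0.1606|00⟩ - 0.8167|01⟩ + (0.2764 - 0.138i)|10⟩ + (-0.4118 + 0.2056i)|11⟩

C-H leaves the control-|0⟩ kets |00⟩, |01⟩ unchanged and applies H to qubit 1 on the control-|1⟩ pair (|10⟩, |11⟩).
H = [[1/√2, 1/√2], [1/√2, -1/√2]].
With a = amp(|10⟩) = (-0.09571 + 0.04781i) and b = amp(|11⟩) = (0.4866 - 0.243i):
new amp(|10⟩) = (1/√2)·a + (1/√2)·b = (0.2764 - 0.138i)
new amp(|11⟩) = (1/√2)·a + (-1/√2)·b = (-0.4118 + 0.2056i)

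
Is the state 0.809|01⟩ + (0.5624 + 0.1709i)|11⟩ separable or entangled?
Separable

Writing the state as a|00⟩ + b|01⟩ + c|10⟩ + d|11⟩, it is a product state iff ad − bc = 0.
Here (a, b, c, d) = (0, 0.809, 0, (0.5624 + 0.1709i)): ad − bc = (0)(0.5624 + 0.1709i) − (0.809)(0) = 0, so the state is separable.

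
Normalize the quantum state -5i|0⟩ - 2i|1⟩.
-0.9285i|0⟩ - 0.3714i|1⟩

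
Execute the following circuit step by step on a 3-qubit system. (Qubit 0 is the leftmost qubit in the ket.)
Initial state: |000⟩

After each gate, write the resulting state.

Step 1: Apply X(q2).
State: |001⟩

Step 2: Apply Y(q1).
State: i|011⟩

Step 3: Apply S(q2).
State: -|011⟩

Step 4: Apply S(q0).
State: -|011⟩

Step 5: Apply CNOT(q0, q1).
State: -|011⟩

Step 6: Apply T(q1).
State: (-1/√2 - (1/√2)i)|011⟩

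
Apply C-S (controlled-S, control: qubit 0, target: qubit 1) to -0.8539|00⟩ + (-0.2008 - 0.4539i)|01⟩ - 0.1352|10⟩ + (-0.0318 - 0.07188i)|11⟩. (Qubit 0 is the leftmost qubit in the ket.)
-0.8539|00⟩ + (-0.2008 - 0.4539i)|01⟩ - 0.1352|10⟩ + (0.07188 - 0.0318i)|11⟩

C-S leaves the control-|0⟩ kets |00⟩, |01⟩ unchanged and applies S to qubit 1 on the control-|1⟩ pair (|10⟩, |11⟩).
S = [[1, 0], [0, i]].
With a = amp(|10⟩) = -0.1352 and b = amp(|11⟩) = (-0.0318 - 0.07188i):
new amp(|10⟩) = (1)·a = -0.1352
new amp(|11⟩) = (i)·b = (0.07188 - 0.0318i)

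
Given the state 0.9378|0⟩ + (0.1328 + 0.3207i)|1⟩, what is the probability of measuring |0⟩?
0.8795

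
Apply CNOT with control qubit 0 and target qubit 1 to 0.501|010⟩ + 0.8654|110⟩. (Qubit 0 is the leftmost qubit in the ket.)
0.501|010⟩ + 0.8654|100⟩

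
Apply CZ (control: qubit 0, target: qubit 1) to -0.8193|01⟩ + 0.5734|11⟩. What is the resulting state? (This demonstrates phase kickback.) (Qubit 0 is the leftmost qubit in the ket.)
-0.8193|01⟩ - 0.5734|11⟩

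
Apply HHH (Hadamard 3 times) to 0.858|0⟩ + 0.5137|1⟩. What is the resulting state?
0.9699|0⟩ + 0.2435|1⟩

H² = I, so H^3 = H: a single Hadamard. With (a, b) = (0.858, 0.5137), H gives ((a + b)/√2, (a − b)/√2) = (0.9699, 0.2435).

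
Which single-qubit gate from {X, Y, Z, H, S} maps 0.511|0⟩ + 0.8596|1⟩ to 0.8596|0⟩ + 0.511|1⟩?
X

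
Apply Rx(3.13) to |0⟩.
0.005796|0⟩ - i|1⟩

Rx(3.13) = [[cos(θ/2), −i·sin(θ/2)], [−i·sin(θ/2), cos(θ/2)]]; θ = 3.13, cos(θ/2) ≈ 0.00579629, sin(θ/2) ≈ 0.999983.
With a = amp(|0⟩) = 1 and b = amp(|1⟩) = 0:
new amp(|0⟩) = (0.00579629)·a + (-0.999983i)·b = 0.005796
new amp(|1⟩) = (-0.999983i)·a + (0.00579629)·b = -i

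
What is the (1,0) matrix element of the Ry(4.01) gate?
0.9072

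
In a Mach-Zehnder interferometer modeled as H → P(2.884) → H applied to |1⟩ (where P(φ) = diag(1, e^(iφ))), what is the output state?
(0.9835 - 0.1274i)|0⟩ + (0.0165 + 0.1274i)|1⟩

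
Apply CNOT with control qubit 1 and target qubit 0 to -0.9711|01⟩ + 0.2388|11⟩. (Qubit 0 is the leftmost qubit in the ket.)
0.2388|01⟩ - 0.9711|11⟩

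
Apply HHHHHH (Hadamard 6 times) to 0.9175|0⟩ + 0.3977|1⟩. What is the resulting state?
0.9175|0⟩ + 0.3977|1⟩

H² = I, so an even number of Hadamards cancels: H^6 = I and the state is unchanged.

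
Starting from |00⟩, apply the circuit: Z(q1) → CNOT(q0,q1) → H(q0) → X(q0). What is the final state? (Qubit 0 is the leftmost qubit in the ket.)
1/√2|00⟩ + 1/√2|10⟩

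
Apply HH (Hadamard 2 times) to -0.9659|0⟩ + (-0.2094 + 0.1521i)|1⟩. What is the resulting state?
-0.9659|0⟩ + (-0.2094 + 0.1521i)|1⟩

H² = I, so an even number of Hadamards cancels: H^2 = I and the state is unchanged.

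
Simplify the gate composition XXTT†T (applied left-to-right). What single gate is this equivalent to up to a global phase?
T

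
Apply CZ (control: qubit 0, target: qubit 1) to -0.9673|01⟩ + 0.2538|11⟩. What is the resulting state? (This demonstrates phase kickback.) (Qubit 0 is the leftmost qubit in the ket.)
-0.9673|01⟩ - 0.2538|11⟩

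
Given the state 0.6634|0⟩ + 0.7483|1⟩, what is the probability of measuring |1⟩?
0.56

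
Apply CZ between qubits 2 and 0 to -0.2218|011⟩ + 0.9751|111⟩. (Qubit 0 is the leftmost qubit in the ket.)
-0.2218|011⟩ - 0.9751|111⟩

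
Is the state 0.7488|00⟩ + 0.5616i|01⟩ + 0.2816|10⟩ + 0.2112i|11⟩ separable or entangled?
Separable

Writing the state as a|00⟩ + b|01⟩ + c|10⟩ + d|11⟩, it is a product state iff ad − bc = 0.
Here (a, b, c, d) = (0.7488, 0.5616i, 0.2816, 0.2112i): ad − bc = (0.7488)(0.2112i) − (0.5616i)(0.2816) = 0, so the state is separable.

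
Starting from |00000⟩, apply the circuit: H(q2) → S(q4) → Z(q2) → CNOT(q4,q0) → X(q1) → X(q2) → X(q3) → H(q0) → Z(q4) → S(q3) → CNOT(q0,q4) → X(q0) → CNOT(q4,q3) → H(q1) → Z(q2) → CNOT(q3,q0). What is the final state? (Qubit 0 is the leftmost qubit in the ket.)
-(1/√8)i|00001⟩ - (1/√8)i|00010⟩ - (1/√8)i|00101⟩ - (1/√8)i|00110⟩ + (1/√8)i|01001⟩ + (1/√8)i|01010⟩ + (1/√8)i|01101⟩ + (1/√8)i|01110⟩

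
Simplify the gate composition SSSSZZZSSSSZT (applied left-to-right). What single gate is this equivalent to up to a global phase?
T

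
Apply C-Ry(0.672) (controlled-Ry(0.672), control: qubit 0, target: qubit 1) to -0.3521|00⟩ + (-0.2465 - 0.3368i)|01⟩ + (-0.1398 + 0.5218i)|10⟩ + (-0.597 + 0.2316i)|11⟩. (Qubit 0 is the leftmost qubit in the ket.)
-0.3521|00⟩ + (-0.2465 - 0.3368i)|01⟩ + (0.06486 + 0.4163i)|10⟩ + (-0.6097 + 0.3907i)|11⟩

C-Ry(0.672) leaves the control-|0⟩ kets |00⟩, |01⟩ unchanged and applies Ry(0.672) to qubit 1 on the control-|1⟩ pair (|10⟩, |11⟩).
Ry(0.672) = [[cos(θ/2), −sin(θ/2)], [sin(θ/2), cos(θ/2)]]; θ = 0.672, cos(θ/2) ≈ 0.944081, sin(θ/2) ≈ 0.329713.
With a = amp(|10⟩) = (-0.1398 + 0.5218i) and b = amp(|11⟩) = (-0.597 + 0.2316i):
new amp(|10⟩) = (0.944081)·a + (-0.329713)·b = (0.06486 + 0.4163i)
new amp(|11⟩) = (0.329713)·a + (0.944081)·b = (-0.6097 + 0.3907i)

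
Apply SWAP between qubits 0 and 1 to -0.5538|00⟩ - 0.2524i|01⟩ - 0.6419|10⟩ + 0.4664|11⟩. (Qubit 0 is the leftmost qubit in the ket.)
-0.5538|00⟩ - 0.6419|01⟩ - 0.2524i|10⟩ + 0.4664|11⟩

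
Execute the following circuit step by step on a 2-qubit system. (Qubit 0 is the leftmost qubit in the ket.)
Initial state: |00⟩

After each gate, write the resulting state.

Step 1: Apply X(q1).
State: |01⟩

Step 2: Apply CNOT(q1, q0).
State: |11⟩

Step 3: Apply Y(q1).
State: -i|10⟩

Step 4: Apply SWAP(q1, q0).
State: -i|01⟩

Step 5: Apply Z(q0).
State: -i|01⟩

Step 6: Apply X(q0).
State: -i|11⟩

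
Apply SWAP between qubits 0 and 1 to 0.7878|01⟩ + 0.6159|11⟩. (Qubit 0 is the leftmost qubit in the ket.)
0.7878|10⟩ + 0.6159|11⟩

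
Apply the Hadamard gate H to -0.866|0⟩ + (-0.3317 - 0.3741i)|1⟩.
(-0.8469 - 0.2645i)|0⟩ + (-0.3778 + 0.2645i)|1⟩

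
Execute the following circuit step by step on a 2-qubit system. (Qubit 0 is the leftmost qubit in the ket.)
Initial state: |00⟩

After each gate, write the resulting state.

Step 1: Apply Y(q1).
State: i|01⟩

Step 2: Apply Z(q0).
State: i|01⟩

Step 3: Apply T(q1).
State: (-1/√2 + (1/√2)i)|01⟩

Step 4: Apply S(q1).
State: (-1/√2 - (1/√2)i)|01⟩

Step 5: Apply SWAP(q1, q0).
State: (-1/√2 - (1/√2)i)|10⟩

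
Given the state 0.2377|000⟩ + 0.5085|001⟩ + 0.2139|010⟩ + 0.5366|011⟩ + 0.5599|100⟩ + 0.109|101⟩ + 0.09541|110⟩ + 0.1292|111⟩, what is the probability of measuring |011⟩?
0.2879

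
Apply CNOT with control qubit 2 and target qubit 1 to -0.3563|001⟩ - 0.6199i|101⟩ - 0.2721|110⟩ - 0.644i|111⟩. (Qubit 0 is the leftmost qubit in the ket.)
-0.3563|011⟩ - 0.644i|101⟩ - 0.2721|110⟩ - 0.6199i|111⟩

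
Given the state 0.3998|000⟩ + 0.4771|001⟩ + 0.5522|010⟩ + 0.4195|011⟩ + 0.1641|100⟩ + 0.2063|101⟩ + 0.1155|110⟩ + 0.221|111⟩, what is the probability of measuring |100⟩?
0.02693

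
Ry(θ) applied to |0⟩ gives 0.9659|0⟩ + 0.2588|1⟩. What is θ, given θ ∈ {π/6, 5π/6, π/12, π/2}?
π/6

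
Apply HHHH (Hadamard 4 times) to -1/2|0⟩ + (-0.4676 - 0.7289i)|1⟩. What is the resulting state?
-1/2|0⟩ + (-0.4676 - 0.7289i)|1⟩

H² = I, so an even number of Hadamards cancels: H^4 = I and the state is unchanged.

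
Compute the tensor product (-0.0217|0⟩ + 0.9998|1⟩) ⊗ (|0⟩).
-0.0217|00⟩ + 0.9998|10⟩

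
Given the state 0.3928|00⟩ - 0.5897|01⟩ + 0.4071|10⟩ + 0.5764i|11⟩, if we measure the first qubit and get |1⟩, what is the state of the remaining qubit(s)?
0.5769|0⟩ + 0.8168i|1⟩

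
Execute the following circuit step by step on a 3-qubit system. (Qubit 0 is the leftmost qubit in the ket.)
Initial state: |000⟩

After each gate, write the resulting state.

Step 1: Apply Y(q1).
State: i|010⟩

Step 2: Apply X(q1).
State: i|000⟩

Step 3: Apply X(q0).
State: i|100⟩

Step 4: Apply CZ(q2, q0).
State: i|100⟩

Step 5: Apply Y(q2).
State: -|101⟩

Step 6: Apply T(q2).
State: (-1/√2 - (1/√2)i)|101⟩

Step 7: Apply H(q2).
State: (-1/2 - (1/2)i)|100⟩ + (1/2 + (1/2)i)|101⟩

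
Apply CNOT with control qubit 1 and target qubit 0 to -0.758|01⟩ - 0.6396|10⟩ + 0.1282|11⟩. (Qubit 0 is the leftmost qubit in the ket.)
0.1282|01⟩ - 0.6396|10⟩ - 0.758|11⟩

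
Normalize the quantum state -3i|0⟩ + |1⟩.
-0.9487i|0⟩ + 0.3162|1⟩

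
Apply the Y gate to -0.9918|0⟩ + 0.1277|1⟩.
-0.1277i|0⟩ - 0.9918i|1⟩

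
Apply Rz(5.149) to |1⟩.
(-0.8435 + 0.5372i)|1⟩

Rz(5.149) = [[e^(−iθ/2), 0], [0, e^(iθ/2)]] with e^(±iθ/2) = cos(θ/2) ± i·sin(θ/2); θ = 5.149, cos(θ/2) ≈ -0.843466, sin(θ/2) ≈ 0.537182.
With a = amp(|0⟩) = 0 and b = amp(|1⟩) = 1:
new amp(|0⟩) = (-0.843466 - 0.537182i)·a = 0
new amp(|1⟩) = (-0.843466 + 0.537182i)·b = (-0.8435 + 0.5372i)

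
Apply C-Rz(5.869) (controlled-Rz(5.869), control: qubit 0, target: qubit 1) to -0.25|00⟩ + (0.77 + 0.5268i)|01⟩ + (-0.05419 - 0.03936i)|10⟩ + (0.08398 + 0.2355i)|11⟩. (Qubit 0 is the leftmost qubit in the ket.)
-0.25|00⟩ + (0.77 + 0.5268i)|01⟩ + (0.04494 + 0.04966i)|10⟩ + (-0.1306 - 0.2132i)|11⟩

C-Rz(5.869) leaves the control-|0⟩ kets |00⟩, |01⟩ unchanged and applies Rz(5.869) to qubit 1 on the control-|1⟩ pair (|10⟩, |11⟩).
Rz(5.869) = [[e^(−iθ/2), 0], [0, e^(iθ/2)]] with e^(±iθ/2) = cos(θ/2) ± i·sin(θ/2); θ = 5.869, cos(θ/2) ≈ -0.978633, sin(θ/2) ≈ 0.205616.
With a = amp(|10⟩) = (-0.05419 - 0.03936i) and b = amp(|11⟩) = (0.08398 + 0.2355i):
new amp(|10⟩) = (-0.978633 - 0.205616i)·a = (0.04494 + 0.04966i)
new amp(|11⟩) = (-0.978633 + 0.205616i)·b = (-0.1306 - 0.2132i)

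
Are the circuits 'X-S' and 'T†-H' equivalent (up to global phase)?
No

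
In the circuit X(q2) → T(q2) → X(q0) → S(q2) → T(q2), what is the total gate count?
5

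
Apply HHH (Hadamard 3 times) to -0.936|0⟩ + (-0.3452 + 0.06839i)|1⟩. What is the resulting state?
(-0.9059 + 0.04836i)|0⟩ + (-0.4178 - 0.04836i)|1⟩

H² = I, so H^3 = H: a single Hadamard. With (a, b) = (-0.936, (-0.3452 + 0.06839i)), H gives ((a + b)/√2, (a − b)/√2) = ((-0.9059 + 0.04836i), (-0.4178 - 0.04836i)).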